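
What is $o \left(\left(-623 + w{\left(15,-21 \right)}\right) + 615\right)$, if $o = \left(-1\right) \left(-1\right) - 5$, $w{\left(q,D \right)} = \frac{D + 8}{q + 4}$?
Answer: $\frac{660}{19} \approx 34.737$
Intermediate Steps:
$w{\left(q,D \right)} = \frac{8 + D}{4 + q}$
$o = -4$ ($o = 1 - 5 = -4$)
$o \left(\left(-623 + w{\left(15,-21 \right)}\right) + 615\right) = - 4 \left(\left(-623 + \frac{8 - 21}{4 + 15}\right) + 615\right) = - 4 \left(\left(-623 + \frac{1}{19} \left(-13\right)\right) + 615\right) = - 4 \left(\left(-623 - \frac{13}{19}\right) + 615\right) = - 4 \left(- \frac{11850}{19} + 615\right) = \left(-4\right) \left(- \frac{165}{19}\right) = \frac{660}{19}$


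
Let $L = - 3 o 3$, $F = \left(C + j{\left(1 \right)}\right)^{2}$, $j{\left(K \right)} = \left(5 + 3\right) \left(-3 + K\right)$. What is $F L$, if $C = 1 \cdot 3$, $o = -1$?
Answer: $1521$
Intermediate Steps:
$j{\left(K \right)} = -24 + 8 K$ ($j{\left(K \right)} = 8 \left(-3 + K\right) = -24 + 8 K$)
$C = 3$
$F = 169$ ($F = \left(3 + \left(-24 + 8 \cdot 1\right)\right)^{2} = \left(3 + \left(-24 + 8\right)\right)^{2} = \left(3 - 16\right)^{2} = \left(-13\right)^{2} = 169$)
$L = 9$ ($L = \left(-3\right) \left(-1\right) 3 = 3 \cdot 3 = 9$)
$F L = 169 \cdot 9 = 1521$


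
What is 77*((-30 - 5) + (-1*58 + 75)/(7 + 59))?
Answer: -16051/6 ≈ -2675.2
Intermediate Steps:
77*((-30 - 5) + (-1*58 + 75)/(7 + 59)) = 77*(-35 + (-58 + 75)/66) = 77*(-35 + 17*(1/66)) = 77*(-35 + 17/66) = 77*(-2293/66) = -16051/6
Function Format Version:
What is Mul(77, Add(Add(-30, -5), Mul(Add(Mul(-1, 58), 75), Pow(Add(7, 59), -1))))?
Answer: Rational(-16051, 6) ≈ -2675.2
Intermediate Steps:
Mul(77, Add(Add(-30, -5), Mul(Add(Mul(-1, 58), 75), Pow(Add(7, 59), -1)))) = Mul(77, Add(-35, Mul(Add(-58, 75), Pow(66, -1)))) = Mul(77, Add(-35, Mul(17, Rational(1, 66)))) = Mul(77, Add(-35, Rational(17, 66))) = Mul(77, Rational(-2293, 66)) = Rational(-16051, 6)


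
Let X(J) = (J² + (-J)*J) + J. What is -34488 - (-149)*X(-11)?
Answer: -36127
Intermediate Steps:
X(J) = J (X(J) = (J² - J²) + J = 0 + J = J)
-34488 - (-149)*X(-11) = -34488 - (-149)*(-11) = -34488 - 1*1639 = -34488 - 1639 = -36127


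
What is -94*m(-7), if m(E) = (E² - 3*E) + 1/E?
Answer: -45966/7 ≈ -6566.6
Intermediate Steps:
m(E) = 1/E + E² - 3*E (m(E) = (E² - 3*E) + 1/E = 1/E + E² - 3*E)
-94*m(-7) = -94*(1 + (-7)²*(-3 - 7))/(-7) = -(-94)*(1 + 49*(-10))/7 = -(-94)*(1 - 490)/7 = -(-94)*(-489)/7 = -94*489/7 = -45966/7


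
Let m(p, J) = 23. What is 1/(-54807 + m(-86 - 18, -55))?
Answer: -1/54784 ≈ -1.8254e-5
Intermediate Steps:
1/(-54807 + m(-86 - 18, -55)) = 1/(-54807 + 23) = 1/(-54784) = -1/54784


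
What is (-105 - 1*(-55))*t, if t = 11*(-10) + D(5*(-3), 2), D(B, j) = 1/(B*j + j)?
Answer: 77025/14 ≈ 5501.8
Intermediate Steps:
D(B, j) = 1/(j + B*j)
t = -3081/28 (t = 11*(-10) + 1/(2*(1 + 5*(-3))) = -110 + 1/(2*(1 - 15)) = -110 + (½)/(-14) = -110 + (½)*(-1/14) = -110 - 1/28 = -3081/28 ≈ -110.04)
(-105 - 1*(-55))*t = (-105 - 1*(-55))*(-3081/28) = (-105 + 55)*(-3081/28) = -50*(-3081/28) = 77025/14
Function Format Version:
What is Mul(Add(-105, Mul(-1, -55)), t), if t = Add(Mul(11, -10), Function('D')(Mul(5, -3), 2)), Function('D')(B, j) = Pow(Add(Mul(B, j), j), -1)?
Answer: Rational(77025, 14) ≈ 5501.8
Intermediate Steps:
Function('D')(B, j) = Pow(Add(j, Mul(B, j)), -1)
t = Rational(-3081, 28) (t = Add(Mul(11, -10), Mul(Pow(2, -1), Pow(Add(1, Mul(5, -3)), -1))) = Add(-110, Mul(Rational(1, 2), Pow(Add(1, -15), -1))) = Add(-110, Mul(Rational(1, 2), Pow(-14, -1))) = Add(-110, Mul(Rational(1, 2), Rational(-1, 14))) = Add(-110, Rational(-1, 28)) = Rational(-3081, 28) ≈ -110.04)
Mul(Add(-105, Mul(-1, -55)), t) = Mul(Add(-105, Mul(-1, -55)), Rational(-3081, 28)) = Mul(Add(-105, 55), Rational(-3081, 28)) = Mul(-50, Rational(-3081, 28)) = Rational(77025, 14)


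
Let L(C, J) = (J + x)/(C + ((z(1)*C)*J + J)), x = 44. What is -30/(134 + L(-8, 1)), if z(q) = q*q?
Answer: -30/131 ≈ -0.22901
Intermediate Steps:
z(q) = q²
L(C, J) = (44 + J)/(C + J + C*J) (L(C, J) = (J + 44)/(C + ((1²*C)*J + J)) = (44 + J)/(C + ((1*C)*J + J)) = (44 + J)/(C + (C*J + J)) = (44 + J)/(C + (J + C*J)) = (44 + J)/(C + J + C*J))
-30/(134 + L(-8, 1)) = -30/(134 + (44 + 1)/(-8 + 1 - 8*1)) = -30/(134 + 45/(-8 + 1 - 8)) = -30/(134 + 45/(-15)) = -30/(134 - 1/15*45) = -30/(134 - 3) = -30/131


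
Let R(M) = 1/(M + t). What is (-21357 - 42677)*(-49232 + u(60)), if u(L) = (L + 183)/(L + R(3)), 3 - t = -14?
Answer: 3785867582248/1201 ≈ 3.1523e+9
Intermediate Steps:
t = 17 (t = 3 - 1*(-14) = 3 + 14 = 17)
R(M) = 1/(17 + M) (R(M) = 1/(M + 17) = 1/(17 + M))
u(L) = (183 + L)/(1/20 + L) (u(L) = (L + 183)/(L + 1/(17 + 3)) = (183 + L)/(L + 1/20) = (183 + L)/(1/20 + L))
(-21357 - 42677)*(-49232 + u(60)) = (-21357 - 42677)*(-49232 + 20*(183 + 60)/(1 + 20*60)) = -64034*(-49232 + 20*243/(1 + 1200)) = -64034*(-49232 + 20*243/1201) = -64034*(-49232 + 20*(1/1201)*243) = -64034*(-49232 + 4860/1201) = -64034*(-59122772/1201) = 3785867582248/1201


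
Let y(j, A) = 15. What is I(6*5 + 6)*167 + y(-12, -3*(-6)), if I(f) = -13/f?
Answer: -1631/36 ≈ -45.306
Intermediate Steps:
I(6*5 + 6)*167 + y(-12, -3*(-6)) = -13/(6*5 + 6)*167 + 15 = -13/(30 + 6)*167 + 15 = -13/36*167 + 15 = -2171/36 + 15 = -1631/36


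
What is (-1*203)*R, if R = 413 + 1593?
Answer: -407218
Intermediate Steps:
R = 2006
(-1*203)*R = -1*203*2006 = -203*2006 = -407218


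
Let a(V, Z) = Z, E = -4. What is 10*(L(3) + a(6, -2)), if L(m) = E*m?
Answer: -140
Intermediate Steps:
L(m) = -4*m
10*(L(3) + a(6, -2)) = 10*(-4*3 - 2) = 10*(-12 - 2) = 10*(-14) = -140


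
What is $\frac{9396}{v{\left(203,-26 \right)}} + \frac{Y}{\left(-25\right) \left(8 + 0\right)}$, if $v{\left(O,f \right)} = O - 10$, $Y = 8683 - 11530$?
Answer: $\frac{2428671}{38600} \approx 62.919$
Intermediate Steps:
$Y = -2847$ ($Y = 8683 - 11530 = -2847$)
$v{\left(O,f \right)} = -10 + O$ ($v{\left(O,f \right)} = O - 10 = -10 + O$)
$\frac{9396}{v{\left(203,-26 \right)}} + \frac{Y}{\left(-25\right) \left(8 + 0\right)} = \frac{9396}{-10 + 203} - \frac{2847}{\left(-25\right) \left(8 + 0\right)} = \frac{9396}{193} - \frac{2847}{\left(-25\right) 8} = 9396 \cdot \frac{1}{193} - \frac{2847}{-200} = \frac{9396}{193} - - \frac{2847}{200} = \frac{9396}{193} + \frac{2847}{200} = \frac{2428671}{38600}$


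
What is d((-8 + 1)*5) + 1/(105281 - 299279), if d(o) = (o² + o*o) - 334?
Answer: 410499767/193998 ≈ 2116.0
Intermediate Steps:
d(o) = -334 + 2*o² (d(o) = (o² + o²) - 334 = 2*o² - 334 = -334 + 2*o²)
d((-8 + 1)*5) + 1/(105281 - 299279) = (-334 + 2*((-8 + 1)*5)²) + 1/(105281 - 299279) = (-334 + 2*(-7*5)²) + 1/(-193998) = (-334 + 2*(-35)²) - 1/193998 = (-334 + 2*1225) - 1/193998 = (-334 + 2450) - 1/193998 = 2116 - 1/193998 = 410499767/193998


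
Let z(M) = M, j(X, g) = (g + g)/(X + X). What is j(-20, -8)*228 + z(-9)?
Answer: 411/5 ≈ 82.200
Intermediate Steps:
j(X, g) = g/X (j(X, g) = (2*g)/((2*X)) = (2*g)*(1/(2*X)) = g/X)
j(-20, -8)*228 + z(-9) = -8/(-20)*228 - 9 = -8*(-1/20)*228 - 9 = (⅖)*228 - 9 = 456/5 - 9 = 411/5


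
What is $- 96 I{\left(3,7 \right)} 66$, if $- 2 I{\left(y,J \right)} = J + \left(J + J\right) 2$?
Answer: $110880$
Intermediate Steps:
$I{\left(y,J \right)} = - \frac{5 J}{2}$ ($I{\left(y,J \right)} = - \frac{J + \left(J + J\right) 2}{2} = - \frac{J + 2 J 2}{2} = - \frac{J + 4 J}{2} = - \frac{5 J}{2}$)
$- 96 I{\left(3,7 \right)} 66 = - 96 \left(\left(- \frac{5}{2}\right) 7\right) 66 = \left(-96\right) \left(- \frac{35}{2}\right) 66 = 1680 \cdot 66 = 110880$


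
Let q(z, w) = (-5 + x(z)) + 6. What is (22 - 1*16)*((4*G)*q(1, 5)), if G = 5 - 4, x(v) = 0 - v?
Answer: 0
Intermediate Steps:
x(v) = -v
q(z, w) = 1 - z (q(z, w) = (-5 - z) + 6 = 1 - z)
G = 1
(22 - 1*16)*((4*G)*q(1, 5)) = (22 - 1*16)*((4*1)*(1 - 1*1)) = (22 - 16)*(4*(1 - 1)) = 6*(4*0) = 6*0 = 0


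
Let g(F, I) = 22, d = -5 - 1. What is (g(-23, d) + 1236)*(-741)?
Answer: -932178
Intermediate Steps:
d = -6
(g(-23, d) + 1236)*(-741) = (22 + 1236)*(-741) = 1258*(-741) = -932178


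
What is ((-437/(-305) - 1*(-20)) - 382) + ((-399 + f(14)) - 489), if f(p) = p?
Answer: -376543/305 ≈ -1234.6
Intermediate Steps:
((-437/(-305) - 1*(-20)) - 382) + ((-399 + f(14)) - 489) = ((-437/(-305) - 1*(-20)) - 382) + ((-399 + 14) - 489) = ((-437*(-1/305) + 20) - 382) + (-385 - 489) = ((437/305 + 20) - 382) - 874 = (6537/305 - 382) - 874 = -109973/305 - 874 = -376543/305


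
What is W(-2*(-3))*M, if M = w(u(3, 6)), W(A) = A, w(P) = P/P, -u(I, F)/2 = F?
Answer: 6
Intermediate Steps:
u(I, F) = -2*F
w(P) = 1
M = 1
W(-2*(-3))*M = -2*(-3)*1 = 6*1 = 6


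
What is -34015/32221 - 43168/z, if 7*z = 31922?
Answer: -5411119863/514279381 ≈ -10.522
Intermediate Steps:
z = 31922/7 (z = (⅐)*31922 = 31922/7 ≈ 4560.3)
-34015/32221 - 43168/z = -34015/32221 - 43168/31922/7 = -34015*1/32221 - 43168*7/31922 = -34015/32221 - 151088/15961 = -5411119863/514279381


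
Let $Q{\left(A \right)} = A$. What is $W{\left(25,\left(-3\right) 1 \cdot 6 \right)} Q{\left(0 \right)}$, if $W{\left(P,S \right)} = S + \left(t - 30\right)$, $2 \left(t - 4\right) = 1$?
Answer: $0$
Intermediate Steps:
$t = \frac{9}{2}$ ($t = 4 + \frac{1}{2} \cdot 1 = 4 + \frac{1}{2} = \frac{9}{2} \approx 4.5$)
$W{\left(P,S \right)} = - \frac{51}{2} + S$ ($W{\left(P,S \right)} = S + \left(\frac{9}{2} - 30\right) = S - \frac{51}{2} = - \frac{51}{2} + S$)
$W{\left(25,\left(-3\right) 1 \cdot 6 \right)} Q{\left(0 \right)} = \left(- \frac{51}{2} + \left(-3\right) 1 \cdot 6\right) 0 = \left(- \frac{51}{2} - 18\right) 0 = \left(- \frac{87}{2}\right) 0 = 0$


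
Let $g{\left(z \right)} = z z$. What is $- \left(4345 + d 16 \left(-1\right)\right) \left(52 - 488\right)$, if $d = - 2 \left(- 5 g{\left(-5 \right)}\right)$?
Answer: $150420$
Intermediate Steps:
$g{\left(z \right)} = z^{2}$
$d = 250$ ($d = - 2 \left(- 5 \left(-5\right)^{2}\right) = - 2 \left(\left(-5\right) 25\right) = \left(-2\right) \left(-125\right) = 250$)
$- \left(4345 + d 16 \left(-1\right)\right) \left(52 - 488\right) = - \left(4345 + 250 \cdot 16 \left(-1\right)\right) \left(52 - 488\right) = - \left(4345 + 4000 \left(-1\right)\right) \left(-436\right) = - \left(4345 - 4000\right) \left(-436\right) = - 345 \left(-436\right) = \left(-1\right) \left(-150420\right) = 150420$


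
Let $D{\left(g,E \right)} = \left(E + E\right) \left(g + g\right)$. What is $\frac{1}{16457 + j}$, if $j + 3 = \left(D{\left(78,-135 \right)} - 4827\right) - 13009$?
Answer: $- \frac{1}{43502} \approx -2.2987 \cdot 10^{-5}$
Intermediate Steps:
$D{\left(g,E \right)} = 4 E g$ ($D{\left(g,E \right)} = 2 E 2 g = 4 E g$)
$j = -59959$ ($j = -3 + \left(\left(4 \left(-135\right) 78 - 4827\right) - 13009\right) = -3 - 59956 = -59959$)
$\frac{1}{16457 + j} = \frac{1}{16457 - 59959} = \frac{1}{-43502} = - \frac{1}{43502}$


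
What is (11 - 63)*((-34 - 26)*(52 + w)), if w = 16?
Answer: 212160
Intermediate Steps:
(11 - 63)*((-34 - 26)*(52 + w)) = (11 - 63)*((-34 - 26)*(52 + 16)) = -(-3120)*68 = -52*(-4080) = 212160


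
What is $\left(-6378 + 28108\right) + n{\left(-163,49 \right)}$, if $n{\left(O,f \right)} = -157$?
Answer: $21573$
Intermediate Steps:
$\left(-6378 + 28108\right) + n{\left(-163,49 \right)} = \left(-6378 + 28108\right) - 157 = 21730 - 157 = 21573$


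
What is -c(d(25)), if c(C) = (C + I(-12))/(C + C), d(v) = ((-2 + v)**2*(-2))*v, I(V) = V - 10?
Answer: -6618/13225 ≈ -0.50042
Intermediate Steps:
I(V) = -10 + V
d(v) = -2*v*(-2 + v)**2 (d(v) = (-2*(-2 + v)**2)*v = -2*v*(-2 + v)**2)
c(C) = (-22 + C)/(2*C) (c(C) = (C + (-10 - 12))/(C + C) = (C - 22)/((2*C)) = (-22 + C)*(1/(2*C)) = (-22 + C)/(2*C))
-c(d(25)) = -(-22 - 2*25*(-2 + 25)**2)/(2*((-2*25*(-2 + 25)**2))) = -(-22 - 2*25*23**2)/(2*((-2*25*23**2))) = -(-22 - 2*25*529)/(2*((-2*25*529))) = -(-22 - 26450)/(2*(-26450)) = -(-1)*(-26472)/(2*26450) = -1*6618/13225 = -6618/13225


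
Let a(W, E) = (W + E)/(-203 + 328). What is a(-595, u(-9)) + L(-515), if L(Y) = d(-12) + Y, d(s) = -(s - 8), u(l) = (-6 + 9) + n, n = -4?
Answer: -62471/125 ≈ -499.77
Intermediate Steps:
u(l) = -1 (u(l) = (-6 + 9) - 4 = 3 - 4 = -1)
d(s) = 8 - s (d(s) = -(-8 + s) = 8 - s)
a(W, E) = E/125 + W/125 (a(W, E) = (E + W)/125 = (E + W)*(1/125) = E/125 + W/125)
L(Y) = 20 + Y (L(Y) = (8 - 1*(-12)) + Y = (8 + 12) + Y = 20 + Y)
a(-595, u(-9)) + L(-515) = ((1/125)*(-1) + (1/125)*(-595)) + (20 - 515) = (-1/125 - 119/25) - 495 = -596/125 - 495 = -62471/125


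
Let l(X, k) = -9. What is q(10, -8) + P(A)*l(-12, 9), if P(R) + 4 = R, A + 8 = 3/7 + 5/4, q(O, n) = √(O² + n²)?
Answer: 2601/28 + 2*√41 ≈ 105.70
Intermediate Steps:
A = -177/28 (A = -8 + (3/7 + 5/4) = -8 + 47/28 = -177/28 ≈ -6.3214)
P(R) = -4 + R
q(10, -8) + P(A)*l(-12, 9) = √(10² + (-8)²) + (-4 - 177/28)*(-9) = √(100 + 64) - 289/28*(-9) = √164 + 2601/28 = 2*√41 + 2601/28 = 2601/28 + 2*√41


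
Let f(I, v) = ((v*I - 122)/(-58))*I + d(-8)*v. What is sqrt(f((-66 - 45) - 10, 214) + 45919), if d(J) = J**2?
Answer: sqrt(4491143)/29 ≈ 73.077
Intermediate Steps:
f(I, v) = 64*v + I*(61/29 - I*v/58) (f(I, v) = ((v*I - 122)/(-58))*I + (-8)**2*v = ((I*v - 122)*(-1/58))*I + 64*v = ((-122 + I*v)*(-1/58))*I + 64*v = (61/29 - I*v/58)*I + 64*v = I*(61/29 - I*v/58) + 64*v = 64*v + I*(61/29 - I*v/58))
sqrt(f((-66 - 45) - 10, 214) + 45919) = sqrt((64*214 + 61*((-66 - 45) - 10)/29 - 1/58*214*((-66 - 45) - 10)**2) + 45919) = sqrt((13696 + 61*(-111 - 10)/29 - 1/58*214*(-111 - 10)**2) + 45919) = sqrt((13696 + (61/29)*(-121) - 1/58*214*(-121)**2) + 45919) = sqrt((13696 - 7381/29 - 1/58*214*14641) + 45919) = sqrt((13696 - 7381/29 - 1566587/29) + 45919) = sqrt(-1176784/29 + 45919) = sqrt(154867/29) = sqrt(4491143)/29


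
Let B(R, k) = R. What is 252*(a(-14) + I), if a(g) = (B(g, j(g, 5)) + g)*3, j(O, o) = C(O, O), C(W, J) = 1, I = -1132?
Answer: -306432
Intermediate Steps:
j(O, o) = 1
a(g) = 6*g (a(g) = (g + g)*3 = (2*g)*3 = 6*g)
252*(a(-14) + I) = 252*(6*(-14) - 1132) = 252*(-84 - 1132) = 252*(-1216) = -306432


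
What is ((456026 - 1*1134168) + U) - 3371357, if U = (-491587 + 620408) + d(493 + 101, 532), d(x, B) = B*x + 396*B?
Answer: -3393998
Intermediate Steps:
d(x, B) = 396*B + B*x
U = 655501 (U = (-491587 + 620408) + 532*(396 + (493 + 101)) = 128821 + 532*(396 + 594) = 128821 + 532*990 = 128821 + 526680 = 655501)
((456026 - 1*1134168) + U) - 3371357 = ((456026 - 1*1134168) + 655501) - 3371357 = ((456026 - 1134168) + 655501) - 3371357 = (-678142 + 655501) - 3371357 = -22641 - 3371357 = -3393998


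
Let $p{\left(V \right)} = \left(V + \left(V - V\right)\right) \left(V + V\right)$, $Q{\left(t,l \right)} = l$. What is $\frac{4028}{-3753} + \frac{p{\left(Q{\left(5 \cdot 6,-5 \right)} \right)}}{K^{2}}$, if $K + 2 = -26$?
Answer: $- \frac{1485151}{1471176} \approx -1.0095$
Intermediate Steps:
$K = -28$ ($K = -2 - 26 = -28$)
$p{\left(V \right)} = 2 V^{2}$ ($p{\left(V \right)} = \left(V + 0\right) 2 V = V 2 V = 2 V^{2}$)
$\frac{4028}{-3753} + \frac{p{\left(Q{\left(5 \cdot 6,-5 \right)} \right)}}{K^{2}} = \frac{4028}{-3753} + \frac{2 \left(-5\right)^{2}}{\left(-28\right)^{2}} = 4028 \left(- \frac{1}{3753}\right) + \frac{2 \cdot 25}{784} = - \frac{4028}{3753} + 50 \cdot \frac{1}{784} = - \frac{4028}{3753} + \frac{25}{392} = - \frac{1485151}{1471176}$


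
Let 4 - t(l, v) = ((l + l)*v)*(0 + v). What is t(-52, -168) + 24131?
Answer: 2959431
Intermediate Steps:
t(l, v) = 4 - 2*l*v² (t(l, v) = 4 - (l + l)*v*(0 + v) = 4 - (2*l)*v*v = 4 - 2*l*v*v = 4 - 2*l*v²)
t(-52, -168) + 24131 = (4 - 2*(-52)*(-168)²) + 24131 = (4 - 2*(-52)*28224) + 24131 = (4 + 2935296) + 24131 = 2935300 + 24131 = 2959431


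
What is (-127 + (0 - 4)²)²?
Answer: 12321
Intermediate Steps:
(-127 + (0 - 4)²)² = (-127 + (-4)²)² = (-127 + 16)² = (-111)² = 12321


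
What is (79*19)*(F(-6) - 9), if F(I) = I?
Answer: -22515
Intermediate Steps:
(79*19)*(F(-6) - 9) = (79*19)*(-6 - 9) = 1501*(-15) = -22515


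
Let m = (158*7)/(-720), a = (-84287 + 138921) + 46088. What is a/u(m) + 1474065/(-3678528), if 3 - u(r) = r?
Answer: 1933053968835/87058496 ≈ 22204.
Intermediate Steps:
a = 100722 (a = 54634 + 46088 = 100722)
m = -553/360 (m = 1106*(-1/720) = -553/360 ≈ -1.5361)
u(r) = 3 - r
a/u(m) + 1474065/(-3678528) = 100722/(3 - 1*(-553/360)) + 1474065/(-3678528) = 100722/(3 + 553/360) + 1474065*(-1/3678528) = 100722/(1633/360) - 491355/1226176 = 100722*(360/1633) - 491355/1226176 = 36259920/1633 - 491355/1226176 = 1933053968835/87058496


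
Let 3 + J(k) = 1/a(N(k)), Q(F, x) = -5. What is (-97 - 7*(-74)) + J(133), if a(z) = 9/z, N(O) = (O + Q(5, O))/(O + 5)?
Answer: 259642/621 ≈ 418.10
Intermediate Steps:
N(O) = (-5 + O)/(5 + O) (N(O) = (O - 5)/(O + 5) = (-5 + O)/(5 + O))
J(k) = -3 + (-5 + k)/(9*(5 + k)) (J(k) = -3 + 1/(9/(((-5 + k)/(5 + k)))) = -3 + 1/(9*((5 + k)/(-5 + k))) = -3 + 1/(9*(5 + k)/(-5 + k)) = -3 + (-5 + k)/(9*(5 + k)))
(-97 - 7*(-74)) + J(133) = (-97 - 7*(-74)) + 2*(-70 - 13*133)/(9*(5 + 133)) = (-97 + 518) + (2/9)*(-70 - 1729)/138 = 421 + (2/9)*(1/138)*(-1799) = 421 - 1799/621 = 259642/621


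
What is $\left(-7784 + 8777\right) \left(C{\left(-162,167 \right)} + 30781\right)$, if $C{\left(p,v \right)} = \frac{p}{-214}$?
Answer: $\frac{3270592464}{107} \approx 3.0566 \cdot 10^{7}$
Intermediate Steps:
$C{\left(p,v \right)} = - \frac{p}{214}$ ($C{\left(p,v \right)} = p \left(- \frac{1}{214}\right) = - \frac{p}{214}$)
$\left(-7784 + 8777\right) \left(C{\left(-162,167 \right)} + 30781\right) = \left(-7784 + 8777\right) \left(\left(- \frac{1}{214}\right) \left(-162\right) + 30781\right) = 993 \left(\frac{81}{107} + 30781\right) = 993 \cdot \frac{3293648}{107} = \frac{3270592464}{107}$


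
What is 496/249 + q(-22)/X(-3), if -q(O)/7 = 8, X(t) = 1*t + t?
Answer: 940/83 ≈ 11.325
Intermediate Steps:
X(t) = 2*t (X(t) = t + t = 2*t)
q(O) = -56 (q(O) = -7*8 = -56)
496/249 + q(-22)/X(-3) = 496/249 - 56/(2*(-3)) = 496*(1/249) - 56/(-6) = 496/249 - 56*(-⅙) = 496/249 + 28/3 = 940/83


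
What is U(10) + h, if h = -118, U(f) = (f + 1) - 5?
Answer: -112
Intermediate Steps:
U(f) = -4 + f (U(f) = (1 + f) - 5 = -4 + f)
U(10) + h = (-4 + 10) - 118 = 6 - 118 = -112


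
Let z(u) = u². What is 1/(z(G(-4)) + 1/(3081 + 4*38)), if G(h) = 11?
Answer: 3233/391194 ≈ 0.0082644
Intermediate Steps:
1/(z(G(-4)) + 1/(3081 + 4*38)) = 1/(11² + 1/(3081 + 4*38)) = 1/(121 + 1/(3081 + 152)) = 1/(121 + 1/3233) = 1/(391194/3233) = 3233/391194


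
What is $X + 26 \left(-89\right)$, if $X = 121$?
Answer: $-2193$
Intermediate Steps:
$X + 26 \left(-89\right) = 121 + 26 \left(-89\right) = 121 - 2314 = -2193$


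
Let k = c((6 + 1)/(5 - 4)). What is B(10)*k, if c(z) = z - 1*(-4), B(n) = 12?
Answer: 132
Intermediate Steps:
c(z) = 4 + z (c(z) = z + 4 = 4 + z)
k = 11 (k = 4 + (6 + 1)/(5 - 4) = 4 + 7/1 = 4 + 7*1 = 4 + 7 = 11)
B(10)*k = 12*11 = 132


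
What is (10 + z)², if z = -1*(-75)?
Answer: 7225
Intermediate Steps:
z = 75
(10 + z)² = (10 + 75)² = 85² = 7225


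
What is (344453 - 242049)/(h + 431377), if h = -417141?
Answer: 25601/3559 ≈ 7.1933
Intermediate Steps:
(344453 - 242049)/(h + 431377) = (344453 - 242049)/(-417141 + 431377) = 102404/14236 = 102404*(1/14236) = 25601/3559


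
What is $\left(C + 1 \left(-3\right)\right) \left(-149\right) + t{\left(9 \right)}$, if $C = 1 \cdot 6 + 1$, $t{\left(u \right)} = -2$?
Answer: $-598$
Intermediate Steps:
$C = 7$ ($C = 6 + 1 = 7$)
$\left(C + 1 \left(-3\right)\right) \left(-149\right) + t{\left(9 \right)} = \left(7 + 1 \left(-3\right)\right) \left(-149\right) - 2 = \left(7 - 3\right) \left(-149\right) - 2 = 4 \left(-149\right) - 2 = -596 - 2 = -598$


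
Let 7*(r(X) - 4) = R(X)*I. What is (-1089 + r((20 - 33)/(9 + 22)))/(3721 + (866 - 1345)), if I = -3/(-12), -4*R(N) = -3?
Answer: -121517/363104 ≈ -0.33466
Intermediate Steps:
R(N) = 3/4 (R(N) = -1/4*(-3) = 3/4)
I = 1/4 (I = -3*(-1/12) = 1/4 ≈ 0.25000)
r(X) = 451/112 (r(X) = 4 + ((3/4)*(1/4))/7 = 4 + (1/7)*(3/16) = 4 + 3/112 = 451/112)
(-1089 + r((20 - 33)/(9 + 22)))/(3721 + (866 - 1345)) = (-1089 + 451/112)/(3721 + (866 - 1345)) = -121517/(112*(3721 - 479)) = -121517/112/3242 = -121517/112*1/3242 = -121517/363104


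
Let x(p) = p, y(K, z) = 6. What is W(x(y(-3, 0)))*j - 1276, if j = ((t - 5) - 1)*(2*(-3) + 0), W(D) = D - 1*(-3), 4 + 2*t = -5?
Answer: -709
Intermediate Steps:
t = -9/2 (t = -2 + (1/2)*(-5) = -2 - 5/2 = -9/2 ≈ -4.5000)
W(D) = 3 + D (W(D) = D + 3 = 3 + D)
j = 63 (j = ((-9/2 - 5) - 1)*(2*(-3) + 0) = (-19/2 - 1)*(-6 + 0) = -21/2*(-6) = 63)
W(x(y(-3, 0)))*j - 1276 = (3 + 6)*63 - 1276 = 9*63 - 1276 = 567 - 1276 = -709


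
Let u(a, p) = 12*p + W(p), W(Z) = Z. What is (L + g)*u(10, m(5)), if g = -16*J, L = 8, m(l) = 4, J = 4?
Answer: -2912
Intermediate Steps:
u(a, p) = 13*p (u(a, p) = 12*p + p = 13*p)
g = -64 (g = -16*4 = -64)
(L + g)*u(10, m(5)) = (8 - 64)*(13*4) = -56*52 = -2912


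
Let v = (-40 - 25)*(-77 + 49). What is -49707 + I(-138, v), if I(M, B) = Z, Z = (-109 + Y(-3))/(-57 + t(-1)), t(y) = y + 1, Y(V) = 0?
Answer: -2833190/57 ≈ -49705.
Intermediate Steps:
t(y) = 1 + y
v = 1820 (v = -65*(-28) = 1820)
Z = 109/57 (Z = (-109 + 0)/(-57 + (1 - 1)) = -109/(-57 + 0) = -109/(-57) = -109*(-1/57) = 109/57 ≈ 1.9123)
I(M, B) = 109/57
-49707 + I(-138, v) = -49707 + 109/57 = -2833190/57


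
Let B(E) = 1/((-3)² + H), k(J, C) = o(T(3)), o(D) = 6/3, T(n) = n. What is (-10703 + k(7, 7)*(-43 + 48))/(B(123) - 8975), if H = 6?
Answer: 160395/134624 ≈ 1.1914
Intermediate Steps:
o(D) = 2 (o(D) = 6*(⅓) = 2)
k(J, C) = 2
B(E) = 1/15 (B(E) = 1/((-3)² + 6) = 1/(9 + 6) = 1/15)
(-10703 + k(7, 7)*(-43 + 48))/(B(123) - 8975) = (-10703 + 2*(-43 + 48))/(1/15 - 8975) = (-10703 + 2*5)/(-134624/15) = (-10703 + 10)*(-15/134624) = -10693*(-15/134624) = 160395/134624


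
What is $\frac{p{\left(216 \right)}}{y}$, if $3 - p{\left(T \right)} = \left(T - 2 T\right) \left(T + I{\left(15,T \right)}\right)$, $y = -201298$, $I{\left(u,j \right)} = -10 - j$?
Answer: $\frac{2157}{201298} \approx 0.010715$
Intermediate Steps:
$p{\left(T \right)} = 3 - 10 T$ ($p{\left(T \right)} = 3 - \left(T - 2 T\right) \left(T - \left(10 + T\right)\right) = 3 - \left(T - 2 T\right) \left(-10\right) = 3 - - T \left(-10\right) = 3 - 10 T$)
$\frac{p{\left(216 \right)}}{y} = \frac{3 - 2160}{-201298} = \left(3 - 2160\right) \left(- \frac{1}{201298}\right) = \left(-2157\right) \left(- \frac{1}{201298}\right) = \frac{2157}{201298}$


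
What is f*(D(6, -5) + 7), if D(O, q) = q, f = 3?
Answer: 6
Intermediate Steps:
f*(D(6, -5) + 7) = 3*(-5 + 7) = 3*2 = 6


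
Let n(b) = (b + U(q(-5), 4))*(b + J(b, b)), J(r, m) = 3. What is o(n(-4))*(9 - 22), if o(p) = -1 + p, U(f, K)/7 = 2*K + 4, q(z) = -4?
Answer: 1053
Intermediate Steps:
U(f, K) = 28 + 14*K (U(f, K) = 7*(2*K + 4) = 7*(4 + 2*K) = 28 + 14*K)
n(b) = (3 + b)*(84 + b) (n(b) = (b + (28 + 14*4))*(b + 3) = (b + (28 + 56))*(3 + b) = (b + 84)*(3 + b) = (84 + b)*(3 + b) = (3 + b)*(84 + b))
o(n(-4))*(9 - 22) = (-1 + (252 + (-4)² + 87*(-4)))*(9 - 22) = (-1 + (252 + 16 - 348))*(-13) = (-1 - 80)*(-13) = -81*(-13) = 1053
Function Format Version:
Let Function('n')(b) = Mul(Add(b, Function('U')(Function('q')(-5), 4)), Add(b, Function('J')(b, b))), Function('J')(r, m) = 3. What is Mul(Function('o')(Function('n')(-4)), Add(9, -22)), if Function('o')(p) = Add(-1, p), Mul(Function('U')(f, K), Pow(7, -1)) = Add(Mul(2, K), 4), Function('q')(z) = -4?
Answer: 1053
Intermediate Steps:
Function('U')(f, K) = Add(28, Mul(14, K)) (Function('U')(f, K) = Mul(7, Add(Mul(2, K), 4)) = Mul(7, Add(4, Mul(2, K))) = Add(28, Mul(14, K)))
Function('n')(b) = Mul(Add(3, b), Add(84, b)) (Function('n')(b) = Mul(Add(b, Add(28, Mul(14, 4))), Add(b, 3)) = Mul(Add(b, Add(28, 56)), Add(3, b)) = Mul(Add(b, 84), Add(3, b)) = Mul(Add(84, b), Add(3, b)) = Mul(Add(3, b), Add(84, b)))
Mul(Function('o')(Function('n')(-4)), Add(9, -22)) = Mul(Add(-1, Add(252, Pow(-4, 2), Mul(87, -4))), Add(9, -22)) = Mul(Add(-1, Add(252, 16, -348)), -13) = Mul(Add(-1, -80), -13) = Mul(-81, -13) = 1053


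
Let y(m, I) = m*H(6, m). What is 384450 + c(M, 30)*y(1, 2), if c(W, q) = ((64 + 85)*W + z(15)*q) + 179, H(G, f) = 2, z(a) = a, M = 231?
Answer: 454546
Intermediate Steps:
y(m, I) = 2*m (y(m, I) = m*2 = 2*m)
c(W, q) = 179 + 15*q + 149*W (c(W, q) = ((64 + 85)*W + 15*q) + 179 = (149*W + 15*q) + 179 = (15*q + 149*W) + 179 = 179 + 15*q + 149*W)
384450 + c(M, 30)*y(1, 2) = 384450 + (179 + 15*30 + 149*231)*(2*1) = 384450 + (179 + 450 + 34419)*2 = 384450 + 35048*2 = 384450 + 70096 = 454546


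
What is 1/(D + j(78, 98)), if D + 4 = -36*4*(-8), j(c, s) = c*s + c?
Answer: 1/8870 ≈ 0.00011274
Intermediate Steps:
j(c, s) = c + c*s
D = 1148 (D = -4 - 36*4*(-8) = -4 - 144*(-8) = -4 + 1152 = 1148)
1/(D + j(78, 98)) = 1/(1148 + 78*(1 + 98)) = 1/(1148 + 78*99) = 1/(1148 + 7722) = 1/8870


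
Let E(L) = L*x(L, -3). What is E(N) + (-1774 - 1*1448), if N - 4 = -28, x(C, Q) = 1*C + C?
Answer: -2070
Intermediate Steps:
x(C, Q) = 2*C (x(C, Q) = C + C = 2*C)
N = -24 (N = 4 - 28 = -24)
E(L) = 2*L² (E(L) = L*(2*L) = 2*L²)
E(N) + (-1774 - 1*1448) = 2*(-24)² + (-1774 - 1*1448) = 2*576 + (-1774 - 1448) = 1152 - 3222 = -2070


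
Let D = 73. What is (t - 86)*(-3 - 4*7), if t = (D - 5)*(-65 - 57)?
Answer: 259842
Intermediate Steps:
t = -8296 (t = (73 - 5)*(-65 - 57) = 68*(-122) = -8296)
(t - 86)*(-3 - 4*7) = (-8296 - 86)*(-3 - 4*7) = -8382*(-3 - 28) = -8382*(-31) = 259842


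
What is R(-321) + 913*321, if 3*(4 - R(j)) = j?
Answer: 293184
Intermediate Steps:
R(j) = 4 - j/3
R(-321) + 913*321 = (4 - ⅓*(-321)) + 913*321 = (4 + 107) + 293073 = 111 + 293073 = 293184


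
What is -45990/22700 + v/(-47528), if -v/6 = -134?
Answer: -13775397/6743035 ≈ -2.0429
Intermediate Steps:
v = 804 (v = -6*(-134) = 804)
-45990/22700 + v/(-47528) = -45990/22700 + 804/(-47528) = -45990*1/22700 + 804*(-1/47528) = -4599/2270 - 201/11882 = -13775397/6743035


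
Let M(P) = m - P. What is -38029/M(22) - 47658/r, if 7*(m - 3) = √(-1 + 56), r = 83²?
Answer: 243064636939/121480626 + 266203*√55/17634 ≈ 2112.8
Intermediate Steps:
r = 6889
m = 3 + √55/7 (m = 3 + √(-1 + 56)/7 = 3 + √55/7 ≈ 4.0595)
M(P) = 3 - P + √55/7 (M(P) = (3 + √55/7) - P = 3 - P + √55/7)
-38029/M(22) - 47658/r = -38029/(3 - 1*22 + √55/7) - 47658/6889 = -38029/(3 - 22 + √55/7) - 47658*1/6889 = -38029/(-19 + √55/7) - 47658/6889 = -47658/6889 - 38029/(-19 + √55/7)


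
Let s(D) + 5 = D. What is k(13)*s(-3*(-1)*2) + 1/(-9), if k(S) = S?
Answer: 116/9 ≈ 12.889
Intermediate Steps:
s(D) = -5 + D
k(13)*s(-3*(-1)*2) + 1/(-9) = 13*(-5 - 3*(-1)*2) + 1/(-9) = 13*(-5 + 3*2) - ⅑ = 13*(-5 + 6) - ⅑ = 13*1 - ⅑ = 13 - ⅑ = 116/9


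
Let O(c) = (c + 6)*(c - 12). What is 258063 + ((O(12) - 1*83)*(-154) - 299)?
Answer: 270546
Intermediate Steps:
O(c) = (-12 + c)*(6 + c) (O(c) = (6 + c)*(-12 + c) = (-12 + c)*(6 + c))
258063 + ((O(12) - 1*83)*(-154) - 299) = 258063 + (((-72 + 12**2 - 6*12) - 1*83)*(-154) - 299) = 258063 + (((-72 + 144 - 72) - 83)*(-154) - 299) = 258063 + ((0 - 83)*(-154) - 299) = 258063 + (-83*(-154) - 299) = 258063 + (12782 - 299) = 258063 + 12483 = 270546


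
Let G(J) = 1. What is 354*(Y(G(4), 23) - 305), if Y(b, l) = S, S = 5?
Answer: -106200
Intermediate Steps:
Y(b, l) = 5
354*(Y(G(4), 23) - 305) = 354*(5 - 305) = 354*(-300) = -106200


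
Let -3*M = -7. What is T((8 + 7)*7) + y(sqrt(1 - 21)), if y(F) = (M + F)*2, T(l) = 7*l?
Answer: 2219/3 + 4*I*sqrt(5) ≈ 739.67 + 8.9443*I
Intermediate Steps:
M = 7/3 (M = -1/3*(-7) = 7/3 ≈ 2.3333)
y(F) = 14/3 + 2*F (y(F) = (7/3 + F)*2 = 14/3 + 2*F)
T((8 + 7)*7) + y(sqrt(1 - 21)) = 7*((8 + 7)*7) + (14/3 + 2*sqrt(1 - 21)) = 7*(15*7) + (14/3 + 2*sqrt(-20)) = 7*105 + (14/3 + 2*(2*I*sqrt(5))) = 735 + (14/3 + 4*I*sqrt(5)) = 2219/3 + 4*I*sqrt(5)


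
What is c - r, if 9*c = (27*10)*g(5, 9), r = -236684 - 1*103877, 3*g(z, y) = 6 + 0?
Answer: 340621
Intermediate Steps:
g(z, y) = 2 (g(z, y) = (6 + 0)/3 = (1/3)*6 = 2)
r = -340561 (r = -236684 - 103877 = -340561)
c = 60 (c = ((27*10)*2)/9 = (270*2)/9 = (1/9)*540 = 60)
c - r = 60 - 1*(-340561) = 60 + 340561 = 340621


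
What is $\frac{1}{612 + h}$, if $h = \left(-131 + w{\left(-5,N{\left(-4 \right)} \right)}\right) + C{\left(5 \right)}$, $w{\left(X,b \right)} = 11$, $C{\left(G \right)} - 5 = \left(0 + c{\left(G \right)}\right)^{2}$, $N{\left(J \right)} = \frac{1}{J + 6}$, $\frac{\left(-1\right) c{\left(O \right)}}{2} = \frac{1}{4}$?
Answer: $\frac{4}{1989} \approx 0.0020111$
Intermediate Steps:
$c{\left(O \right)} = - \frac{1}{2}$ ($c{\left(O \right)} = - \frac{2}{4} = \left(-2\right) \frac{1}{4} = - \frac{1}{2}$)
$N{\left(J \right)} = \frac{1}{6 + J}$
$C{\left(G \right)} = \frac{21}{4}$ ($C{\left(G \right)} = 5 + \left(0 - \frac{1}{2}\right)^{2} = 5 + \left(- \frac{1}{2}\right)^{2} = 5 + \frac{1}{4} = \frac{21}{4}$)
$h = - \frac{459}{4}$ ($h = \left(-131 + 11\right) + \frac{21}{4} = -120 + \frac{21}{4} = - \frac{459}{4} \approx -114.75$)
$\frac{1}{612 + h} = \frac{1}{612 - \frac{459}{4}} = \frac{1}{\frac{1989}{4}} = \frac{4}{1989}$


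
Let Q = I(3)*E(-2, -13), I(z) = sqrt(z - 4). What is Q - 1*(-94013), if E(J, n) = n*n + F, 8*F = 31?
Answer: 94013 + 1383*I/8 ≈ 94013.0 + 172.88*I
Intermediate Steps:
F = 31/8 (F = (1/8)*31 = 31/8 ≈ 3.8750)
I(z) = sqrt(-4 + z)
E(J, n) = 31/8 + n**2 (E(J, n) = n*n + 31/8 = n**2 + 31/8 = 31/8 + n**2)
Q = 1383*I/8 (Q = sqrt(-4 + 3)*(31/8 + (-13)**2) = sqrt(-1)*(31/8 + 169) = I*(1383/8) = 1383*I/8 ≈ 172.88*I)
Q - 1*(-94013) = 1383*I/8 - 1*(-94013) = 1383*I/8 + 94013 = 94013 + 1383*I/8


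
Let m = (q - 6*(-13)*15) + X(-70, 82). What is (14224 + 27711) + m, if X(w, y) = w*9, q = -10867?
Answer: 31608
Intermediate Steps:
X(w, y) = 9*w
m = -10327 (m = (-10867 - 6*(-13)*15) + 9*(-70) = (-10867 + 78*15) - 630 = (-10867 + 1170) - 630 = -9697 - 630 = -10327)
(14224 + 27711) + m = (14224 + 27711) - 10327 = 41935 - 10327 = 31608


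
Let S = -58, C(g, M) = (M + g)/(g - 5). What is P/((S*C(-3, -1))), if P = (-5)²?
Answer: -25/29 ≈ -0.86207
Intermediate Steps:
C(g, M) = (M + g)/(-5 + g)
P = 25
P/((S*C(-3, -1))) = 25/((-58*(-1 - 3)/(-5 - 3))) = 25/((-58*(-4)/(-8))) = 25/((-(-29)*(-4)/4)) = 25/((-58*½)) = 25/(-29) = 25*(-1/29) = -25/29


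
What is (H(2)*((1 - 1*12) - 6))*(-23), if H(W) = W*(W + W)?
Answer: 3128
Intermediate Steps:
H(W) = 2*W**2 (H(W) = W*(2*W) = 2*W**2)
(H(2)*((1 - 1*12) - 6))*(-23) = ((2*2**2)*((1 - 1*12) - 6))*(-23) = ((2*4)*((1 - 12) - 6))*(-23) = (8*(-11 - 6))*(-23) = (8*(-17))*(-23) = -136*(-23) = 3128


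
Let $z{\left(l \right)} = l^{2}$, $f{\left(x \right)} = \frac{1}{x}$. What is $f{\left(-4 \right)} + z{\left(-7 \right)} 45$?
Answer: $\frac{8819}{4} \approx 2204.8$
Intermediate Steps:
$f{\left(-4 \right)} + z{\left(-7 \right)} 45 = \frac{1}{-4} + \left(-7\right)^{2} \cdot 45 = - \frac{1}{4} + 49 \cdot 45 = - \frac{1}{4} + 2205 = \frac{8819}{4}$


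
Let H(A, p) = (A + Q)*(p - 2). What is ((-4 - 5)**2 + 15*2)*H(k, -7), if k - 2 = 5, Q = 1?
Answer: -7992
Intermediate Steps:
k = 7 (k = 2 + 5 = 7)
H(A, p) = (1 + A)*(-2 + p) (H(A, p) = (A + 1)*(p - 2) = (1 + A)*(-2 + p))
((-4 - 5)**2 + 15*2)*H(k, -7) = ((-4 - 5)**2 + 15*2)*(-2 - 7 - 2*7 + 7*(-7)) = ((-9)**2 + 30)*(-2 - 7 - 14 - 49) = (81 + 30)*(-72) = 111*(-72) = -7992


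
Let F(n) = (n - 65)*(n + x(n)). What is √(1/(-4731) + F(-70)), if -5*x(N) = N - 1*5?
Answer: √166189025694/4731 ≈ 86.168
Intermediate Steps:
x(N) = 1 - N/5 (x(N) = -(N - 1*5)/5 = -(N - 5)/5 = -(-5 + N)/5 = 1 - N/5)
F(n) = (1 + 4*n/5)*(-65 + n) (F(n) = (n - 65)*(n + (1 - n/5)) = (-65 + n)*(1 + 4*n/5) = (1 + 4*n/5)*(-65 + n))
√(1/(-4731) + F(-70)) = √(1/(-4731) + (-65 - 51*(-70) + (⅘)*(-70)²)) = √(-1/4731 + (-65 + 3570 + (⅘)*4900)) = √(-1/4731 + (-65 + 3570 + 3920)) = √(-1/4731 + 7425) = √(35127674/4731) = √166189025694/4731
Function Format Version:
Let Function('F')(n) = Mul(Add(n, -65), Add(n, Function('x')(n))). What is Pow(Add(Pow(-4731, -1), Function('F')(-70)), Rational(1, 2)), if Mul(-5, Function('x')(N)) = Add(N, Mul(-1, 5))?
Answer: Mul(Rational(1, 4731), Pow(166189025694, Rational(1, 2))) ≈ 86.168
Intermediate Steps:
Function('x')(N) = Add(1, Mul(Rational(-1, 5), N)) (Function('x')(N) = Mul(Rational(-1, 5), Add(N, Mul(-1, 5))) = Mul(Rational(-1, 5), Add(N, -5)) = Mul(Rational(-1, 5), Add(-5, N)) = Add(1, Mul(Rational(-1, 5), N)))
Function('F')(n) = Mul(Add(1, Mul(Rational(4, 5), n)), Add(-65, n)) (Function('F')(n) = Mul(Add(n, -65), Add(n, Add(1, Mul(Rational(-1, 5), n)))) = Mul(Add(-65, n), Add(1, Mul(Rational(4, 5), n))) = Mul(Add(1, Mul(Rational(4, 5), n)), Add(-65, n)))
Pow(Add(Pow(-4731, -1), Function('F')(-70)), Rational(1, 2)) = Pow(Add(Pow(-4731, -1), Add(-65, Mul(-51, -70), Mul(Rational(4, 5), Pow(-70, 2)))), Rational(1, 2)) = Pow(Add(Rational(-1, 4731), Add(-65, 3570, Mul(Rational(4, 5), 4900))), Rational(1, 2)) = Pow(Add(Rational(-1, 4731), Add(-65, 3570, 3920)), Rational(1, 2)) = Pow(Add(Rational(-1, 4731), 7425), Rational(1, 2)) = Pow(Rational(35127674, 4731), Rational(1, 2)) = Mul(Rational(1, 4731), Pow(166189025694, Rational(1, 2)))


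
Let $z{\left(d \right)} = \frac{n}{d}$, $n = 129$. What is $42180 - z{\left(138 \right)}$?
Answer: $\frac{1940237}{46} \approx 42179.0$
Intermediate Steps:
$z{\left(d \right)} = \frac{129}{d}$
$42180 - z{\left(138 \right)} = 42180 - \frac{129}{138} = 42180 - 129 \cdot \frac{1}{138} = 42180 - \frac{43}{46} = \frac{1940237}{46}$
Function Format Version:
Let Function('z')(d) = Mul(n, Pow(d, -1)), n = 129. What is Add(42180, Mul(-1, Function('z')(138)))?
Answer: Rational(1940237, 46) ≈ 42179.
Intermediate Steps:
Function('z')(d) = Mul(129, Pow(d, -1))
Add(42180, Mul(-1, Function('z')(138))) = Add(42180, Mul(-1, Mul(129, Pow(138, -1)))) = Add(42180, Mul(-1, Mul(129, Rational(1, 138)))) = Add(42180, Mul(-1, Rational(43, 46))) = Add(42180, Rational(-43, 46)) = Rational(1940237, 46)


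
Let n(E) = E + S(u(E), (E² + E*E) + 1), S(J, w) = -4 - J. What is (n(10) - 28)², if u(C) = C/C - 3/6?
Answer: 2025/4 ≈ 506.25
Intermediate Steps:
u(C) = ½ (u(C) = 1 - 3*⅙ = 1 - ½ = ½)
n(E) = -9/2 + E (n(E) = E + (-4 - 1*½) = E + (-4 - ½) = E - 9/2 = -9/2 + E)
(n(10) - 28)² = ((-9/2 + 10) - 28)² = (11/2 - 28)² = (-45/2)² = 2025/4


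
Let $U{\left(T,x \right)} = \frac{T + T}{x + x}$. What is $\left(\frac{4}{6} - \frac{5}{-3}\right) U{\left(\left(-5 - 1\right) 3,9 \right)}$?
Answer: $- \frac{14}{3} \approx -4.6667$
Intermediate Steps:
$U{\left(T,x \right)} = \frac{T}{x}$ ($U{\left(T,x \right)} = \frac{2 T}{2 x} = 2 T \frac{1}{2 x} = \frac{T}{x}$)
$\left(\frac{4}{6} - \frac{5}{-3}\right) U{\left(\left(-5 - 1\right) 3,9 \right)} = \left(\frac{4}{6} - \frac{5}{-3}\right) \frac{\left(-5 - 1\right) 3}{9} = \left(4 \cdot \frac{1}{6} - - \frac{5}{3}\right) \left(-6\right) 3 \cdot \frac{1}{9} = \left(\frac{2}{3} + \frac{5}{3}\right) \left(\left(-18\right) \frac{1}{9}\right) = \frac{7}{3} \left(-2\right) = - \frac{14}{3}$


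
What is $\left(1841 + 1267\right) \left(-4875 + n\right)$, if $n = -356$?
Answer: $-16257948$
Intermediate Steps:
$\left(1841 + 1267\right) \left(-4875 + n\right) = \left(1841 + 1267\right) \left(-4875 - 356\right) = 3108 \left(-5231\right) = -16257948$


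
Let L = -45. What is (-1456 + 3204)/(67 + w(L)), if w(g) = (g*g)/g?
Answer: 874/11 ≈ 79.455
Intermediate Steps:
w(g) = g (w(g) = g²/g = g)
(-1456 + 3204)/(67 + w(L)) = (-1456 + 3204)/(67 - 45) = 1748/22 = 1748*(1/22) = 874/11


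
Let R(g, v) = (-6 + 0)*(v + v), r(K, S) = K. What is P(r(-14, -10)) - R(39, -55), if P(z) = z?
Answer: -674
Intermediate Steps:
R(g, v) = -12*v
P(r(-14, -10)) - R(39, -55) = -14 - (-12)*(-55) = -14 - 1*660 = -14 - 660 = -674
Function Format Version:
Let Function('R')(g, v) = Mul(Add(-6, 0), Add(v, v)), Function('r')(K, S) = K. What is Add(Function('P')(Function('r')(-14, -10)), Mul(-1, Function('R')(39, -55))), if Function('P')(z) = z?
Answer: -674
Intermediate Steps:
Function('R')(g, v) = Mul(-12, v) (Function('R')(g, v) = Mul(-6, Mul(2, v)) = Mul(-12, v))
Add(Function('P')(Function('r')(-14, -10)), Mul(-1, Function('R')(39, -55))) = Add(-14, Mul(-1, Mul(-12, -55))) = Add(-14, Mul(-1, 660)) = Add(-14, -660) = -674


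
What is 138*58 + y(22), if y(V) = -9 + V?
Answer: 8017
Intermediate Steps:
138*58 + y(22) = 138*58 + (-9 + 22) = 8004 + 13 = 8017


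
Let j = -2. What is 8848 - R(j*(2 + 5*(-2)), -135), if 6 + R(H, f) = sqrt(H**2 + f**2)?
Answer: 8854 - sqrt(18481) ≈ 8718.1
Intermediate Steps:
R(H, f) = -6 + sqrt(H**2 + f**2)
8848 - R(j*(2 + 5*(-2)), -135) = 8848 - (-6 + sqrt((-2*(2 + 5*(-2)))**2 + (-135)**2)) = 8848 - (-6 + sqrt((-2*(2 - 10))**2 + 18225)) = 8848 - (-6 + sqrt((-2*(-8))**2 + 18225)) = 8848 - (-6 + sqrt(16**2 + 18225)) = 8848 - (-6 + sqrt(256 + 18225)) = 8848 - (-6 + sqrt(18481)) = 8848 + (6 - sqrt(18481)) = 8854 - sqrt(18481)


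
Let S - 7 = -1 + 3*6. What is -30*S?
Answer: -720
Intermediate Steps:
S = 24 (S = 7 + (-1 + 3*6) = 7 + (-1 + 18) = 7 + 17 = 24)
-30*S = -30*24 = -720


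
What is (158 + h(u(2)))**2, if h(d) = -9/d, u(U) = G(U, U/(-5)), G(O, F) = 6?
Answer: 97969/4 ≈ 24492.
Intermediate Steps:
u(U) = 6
(158 + h(u(2)))**2 = (158 - 9/6)**2 = (158 - 9*1/6)**2 = (158 - 3/2)**2 = (313/2)**2 = 97969/4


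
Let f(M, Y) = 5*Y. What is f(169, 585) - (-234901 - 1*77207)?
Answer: 315033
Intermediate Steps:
f(169, 585) - (-234901 - 1*77207) = 5*585 - (-234901 - 1*77207) = 2925 - (-234901 - 77207) = 2925 - 1*(-312108) = 2925 + 312108 = 315033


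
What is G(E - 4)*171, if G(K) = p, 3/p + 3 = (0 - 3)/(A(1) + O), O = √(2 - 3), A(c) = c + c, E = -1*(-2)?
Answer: -1197/10 - 171*I/10 ≈ -119.7 - 17.1*I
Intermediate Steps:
E = 2
A(c) = 2*c
O = I (O = √(-1) = I ≈ 1.0*I)
p = 3/(-3 - 3*(2 - I)/5) (p = 3/(-3 + (0 - 3)/(2*1 + I)) = 3/(-3 - 3*(2 - I)/5) ≈ -0.7 - 0.1*I)
G(K) = -7/10 - I/10
G(E - 4)*171 = (-7/10 - I/10)*171 = -1197/10 - 171*I/10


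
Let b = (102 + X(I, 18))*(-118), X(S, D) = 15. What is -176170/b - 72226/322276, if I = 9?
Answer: 13944552691/1112335614 ≈ 12.536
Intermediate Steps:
b = -13806 (b = (102 + 15)*(-118) = 117*(-118) = -13806)
-176170/b - 72226/322276 = -176170/(-13806) - 72226/322276 = -176170*(-1/13806) - 72226*1/322276 = 88085/6903 - 36113/161138 = 13944552691/1112335614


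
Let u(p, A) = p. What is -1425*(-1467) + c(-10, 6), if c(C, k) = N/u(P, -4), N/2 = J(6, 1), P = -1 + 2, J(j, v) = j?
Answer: 2090487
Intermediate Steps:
P = 1
N = 12 (N = 2*6 = 12)
c(C, k) = 12 (c(C, k) = 12/1 = 12*1 = 12)
-1425*(-1467) + c(-10, 6) = -1425*(-1467) + 12 = 2090475 + 12 = 2090487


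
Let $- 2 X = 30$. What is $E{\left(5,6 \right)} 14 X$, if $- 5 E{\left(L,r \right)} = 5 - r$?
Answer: $-42$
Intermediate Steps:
$X = -15$ ($X = \left(- \frac{1}{2}\right) 30 = -15$)
$E{\left(L,r \right)} = -1 + \frac{r}{5}$ ($E{\left(L,r \right)} = - \frac{5 - r}{5} = -1 + \frac{r}{5}$)
$E{\left(5,6 \right)} 14 X = \left(-1 + \frac{1}{5} \cdot 6\right) 14 \left(-15\right) = \left(-1 + \frac{6}{5}\right) 14 \left(-15\right) = \frac{1}{5} \cdot 14 \left(-15\right) = \frac{14}{5} \left(-15\right) = -42$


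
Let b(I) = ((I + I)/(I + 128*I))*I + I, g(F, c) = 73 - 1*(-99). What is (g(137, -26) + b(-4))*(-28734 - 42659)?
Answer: -1546657952/129 ≈ -1.1990e+7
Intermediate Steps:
g(F, c) = 172 (g(F, c) = 73 + 99 = 172)
b(I) = 131*I/129 (b(I) = ((2*I)/((129*I)))*I + I = ((2*I)*(1/(129*I)))*I + I = 2*I/129 + I = 131*I/129)
(g(137, -26) + b(-4))*(-28734 - 42659) = (172 + (131/129)*(-4))*(-28734 - 42659) = (172 - 524/129)*(-71393) = (21664/129)*(-71393) = -1546657952/129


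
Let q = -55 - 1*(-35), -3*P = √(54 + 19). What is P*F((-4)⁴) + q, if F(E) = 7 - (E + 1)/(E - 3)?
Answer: -20 - 1514*√73/759 ≈ -37.043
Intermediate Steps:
P = -√73/3 (P = -√(54 + 19)/3 = -√73/3 ≈ -2.8480)
F(E) = 7 - (1 + E)/(-3 + E)
q = -20 (q = -55 + 35 = -20)
P*F((-4)⁴) + q = (-√73/3)*(2*(-11 + 3*(-4)⁴)/(-3 + (-4)⁴)) - 20 = (-√73/3)*(2*(-11 + 3*256)/(-3 + 256)) - 20 = (-√73/3)*(2*(-11 + 768)/253) - 20 = (-√73/3)*(2*(1/253)*757) - 20 = -√73/3*(1514/253) - 20 = -1514*√73/759 - 20 = -20 - 1514*√73/759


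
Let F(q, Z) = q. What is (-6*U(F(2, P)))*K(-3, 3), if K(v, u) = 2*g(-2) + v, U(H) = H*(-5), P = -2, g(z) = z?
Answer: -420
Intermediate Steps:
U(H) = -5*H
K(v, u) = -4 + v (K(v, u) = 2*(-2) + v = -4 + v)
(-6*U(F(2, P)))*K(-3, 3) = (-(-30)*2)*(-4 - 3) = -6*(-10)*(-7) = 60*(-7) = -420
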